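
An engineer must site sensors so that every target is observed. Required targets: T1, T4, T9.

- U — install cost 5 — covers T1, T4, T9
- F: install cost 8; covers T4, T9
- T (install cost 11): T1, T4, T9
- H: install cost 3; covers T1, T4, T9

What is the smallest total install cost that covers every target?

3

H alone covers T1, T4, T9 — every target.
Total install cost: 3.
No cover costs less than 3.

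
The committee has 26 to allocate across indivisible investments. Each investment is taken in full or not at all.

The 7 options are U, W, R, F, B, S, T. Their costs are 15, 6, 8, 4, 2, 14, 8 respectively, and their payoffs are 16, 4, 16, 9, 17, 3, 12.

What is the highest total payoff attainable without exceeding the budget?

Take R, F, B, and T: cost 8 + 4 + 2 + 8 = 22 ≤ 26, payoff 16 + 9 + 17 + 12 = 54.
No other feasible combination does better.

54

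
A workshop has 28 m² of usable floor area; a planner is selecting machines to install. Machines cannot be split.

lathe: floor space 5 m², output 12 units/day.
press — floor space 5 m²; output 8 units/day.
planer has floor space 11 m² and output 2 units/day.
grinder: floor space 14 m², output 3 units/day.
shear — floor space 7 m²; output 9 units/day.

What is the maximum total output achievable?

31

This is a 0-1 knapsack instance.
lathe + press + shear: floor space 5 + 5 + 7 = 17 ≤ 28, output 12 + 8 + 9 = 29.
lathe + press + planer + shear: floor space 5 + 5 + 11 + 7 = 28 ≤ 28, output 12 + 8 + 2 + 9 = 31.
lathe + grinder + shear: floor space 5 + 14 + 7 = 26 ≤ 28, output 12 + 3 + 9 = 24.
Best is lathe, press, planer, and shear with total output 31.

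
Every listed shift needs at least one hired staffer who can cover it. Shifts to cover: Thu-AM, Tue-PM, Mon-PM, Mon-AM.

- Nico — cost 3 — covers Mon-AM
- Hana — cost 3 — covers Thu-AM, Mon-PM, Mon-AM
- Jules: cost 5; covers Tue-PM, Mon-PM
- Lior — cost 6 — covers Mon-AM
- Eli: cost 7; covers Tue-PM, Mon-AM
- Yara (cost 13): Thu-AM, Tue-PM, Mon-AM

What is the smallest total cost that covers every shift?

8

Choose Hana and Jules: together they cover Thu-AM, Tue-PM, Mon-PM, Mon-AM — every shift.
Total cost: 3 + 5 = 8.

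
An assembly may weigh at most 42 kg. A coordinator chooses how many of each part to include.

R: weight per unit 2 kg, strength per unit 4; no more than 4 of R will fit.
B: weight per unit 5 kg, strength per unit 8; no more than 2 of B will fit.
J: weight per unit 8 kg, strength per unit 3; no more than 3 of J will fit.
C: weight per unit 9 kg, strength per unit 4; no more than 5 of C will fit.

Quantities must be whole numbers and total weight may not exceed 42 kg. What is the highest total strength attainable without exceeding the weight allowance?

This is a bounded integer knapsack.
4×R, 2×B, and 3×J: weight 42 ≤ 42, strength 4·4 + 2·8 + 3·3 = 41.
4×R, 2×B, and 2×C: weight 36 ≤ 42, strength 4·4 + 2·8 + 2·4 = 40.
Best is 41.

41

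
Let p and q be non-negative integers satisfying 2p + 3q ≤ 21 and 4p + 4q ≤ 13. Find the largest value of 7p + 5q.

(p,q)=(3,0): 2·3+3·0=6≤21, 4·3+4·0=12≤13, objective 21.
(p,q)=(2,1): 2·2+3·1=7≤21, 4·2+4·1=12≤13, objective 19.
(p,q)=(2,0): 2·2+3·0=4≤21, 4·2+4·0=8≤13, objective 14.
Maximum is 21 at (p,q)=(3,0).

21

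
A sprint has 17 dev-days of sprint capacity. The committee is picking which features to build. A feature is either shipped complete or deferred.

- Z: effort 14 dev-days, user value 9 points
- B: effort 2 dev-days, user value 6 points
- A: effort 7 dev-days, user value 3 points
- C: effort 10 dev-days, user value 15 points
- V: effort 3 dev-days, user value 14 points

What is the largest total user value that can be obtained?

This is a 0-1 knapsack instance.
Allowing fractional choices, the relaxed optimum would be about 36.3, but features are indivisible.
B + C + V: effort 2 + 10 + 3 = 15 ≤ 17, user value 6 + 15 + 14 = 35.
C + V: effort 10 + 3 = 13 ≤ 17, user value 15 + 14 = 29.
B + A + V: effort 2 + 7 + 3 = 12 ≤ 17, user value 6 + 3 + 14 = 23.
Best is B, C, and V with total user value 35.

35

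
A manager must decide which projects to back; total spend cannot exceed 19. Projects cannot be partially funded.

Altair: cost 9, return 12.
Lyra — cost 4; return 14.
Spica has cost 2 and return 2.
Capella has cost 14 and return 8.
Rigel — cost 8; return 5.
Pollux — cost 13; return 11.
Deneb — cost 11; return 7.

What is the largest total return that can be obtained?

This is an integer program with binary decision variables.
Altair + Lyra + Spica: cost 9 + 4 + 2 = 15 ≤ 19, return 12 + 14 + 2 = 28.
Lyra + Spica + Pollux: cost 4 + 2 + 13 = 19 ≤ 19, return 14 + 2 + 11 = 27.
Altair + Lyra: cost 9 + 4 = 13 ≤ 19, return 12 + 14 = 26.
Best is Altair, Lyra, and Spica with total return 28.

28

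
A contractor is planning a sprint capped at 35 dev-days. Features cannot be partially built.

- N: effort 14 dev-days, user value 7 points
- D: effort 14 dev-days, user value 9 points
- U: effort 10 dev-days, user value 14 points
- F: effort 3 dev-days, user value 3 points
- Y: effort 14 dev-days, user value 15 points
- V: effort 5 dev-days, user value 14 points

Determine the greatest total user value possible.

46

U + Y + V: effort 10 + 14 + 5 = 29 ≤ 35, user value 14 + 15 + 14 = 43.
U + F + Y + V: effort 10 + 3 + 14 + 5 = 32 ≤ 35, user value 14 + 3 + 15 + 14 = 46.
Best is U, F, Y, and V with total user value 46.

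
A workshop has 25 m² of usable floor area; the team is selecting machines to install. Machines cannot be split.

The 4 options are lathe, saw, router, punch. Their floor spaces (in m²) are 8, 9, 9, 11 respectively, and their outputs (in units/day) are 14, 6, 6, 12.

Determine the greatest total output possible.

lathe + punch: floor space 8 + 11 = 19 ≤ 25, output 14 + 12 = 26.
lathe + saw: floor space 8 + 9 = 17 ≤ 25, output 14 + 6 = 20.
Best is lathe and punch with total output 26.

26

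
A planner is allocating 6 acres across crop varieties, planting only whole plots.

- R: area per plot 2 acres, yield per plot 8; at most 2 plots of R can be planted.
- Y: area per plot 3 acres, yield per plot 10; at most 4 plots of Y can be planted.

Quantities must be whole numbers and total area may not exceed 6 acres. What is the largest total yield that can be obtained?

R has the best ratio (8/2); taking only R gives at most 2×8 = 16 (stopped by the supply cap of 2).
Mixing does better — 2×Y: area 6 ≤ 6, yield 2·10 = 20.

20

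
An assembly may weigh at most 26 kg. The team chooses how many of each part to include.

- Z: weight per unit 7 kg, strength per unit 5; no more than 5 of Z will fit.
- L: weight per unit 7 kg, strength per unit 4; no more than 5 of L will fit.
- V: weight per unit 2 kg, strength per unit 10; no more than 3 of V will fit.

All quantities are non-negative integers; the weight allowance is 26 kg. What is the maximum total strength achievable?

2×Z and 3×V: weight 20 ≤ 26, strength 2·5 + 3·10 = 40.
1×Z, 1×L, and 3×V: weight 20 ≤ 26, strength 1·5 + 1·4 + 3·10 = 39.
Best is 40.

40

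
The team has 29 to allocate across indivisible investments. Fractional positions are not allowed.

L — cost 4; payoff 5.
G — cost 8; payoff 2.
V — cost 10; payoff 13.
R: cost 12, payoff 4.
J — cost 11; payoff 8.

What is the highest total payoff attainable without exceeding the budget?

26

G + V + J: cost 8 + 10 + 11 = 29 ≤ 29, payoff 2 + 13 + 8 = 23.
L + V + J: cost 4 + 10 + 11 = 25 ≤ 29, payoff 5 + 13 + 8 = 26.
Best is L, V, and J with total payoff 26.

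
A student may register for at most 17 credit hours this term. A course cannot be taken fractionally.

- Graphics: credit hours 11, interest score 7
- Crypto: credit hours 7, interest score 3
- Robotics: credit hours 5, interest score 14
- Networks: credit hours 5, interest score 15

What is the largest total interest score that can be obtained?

Treat it as a binary knapsack problem.
Allowing fractional choices, the relaxed optimum would be about 33.5, but courses are indivisible.
Robotics + Networks: credit hours 5 + 5 = 10 ≤ 17, interest score 14 + 15 = 29.
Graphics + Networks: credit hours 11 + 5 = 16 ≤ 17, interest score 7 + 15 = 22.
Crypto + Robotics + Networks: credit hours 7 + 5 + 5 = 17 ≤ 17, interest score 3 + 14 + 15 = 32.
Best is Crypto, Robotics, and Networks with total interest score 32.

32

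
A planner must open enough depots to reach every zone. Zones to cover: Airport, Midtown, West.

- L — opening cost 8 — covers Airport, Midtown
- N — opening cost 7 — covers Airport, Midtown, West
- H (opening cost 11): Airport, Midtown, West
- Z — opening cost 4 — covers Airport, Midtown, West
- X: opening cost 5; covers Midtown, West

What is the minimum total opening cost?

Z alone covers Airport, Midtown, West — every zone.
Total opening cost: 4.
No cover costs less than 4.

4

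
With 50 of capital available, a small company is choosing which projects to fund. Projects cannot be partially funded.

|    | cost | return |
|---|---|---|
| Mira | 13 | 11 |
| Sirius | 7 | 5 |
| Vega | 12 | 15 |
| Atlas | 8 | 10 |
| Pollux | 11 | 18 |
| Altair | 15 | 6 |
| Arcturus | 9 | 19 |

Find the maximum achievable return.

67

This is an integer program with binary decision variables.
Take Sirius, Vega, Atlas, Pollux, and Arcturus: cost 7 + 12 + 8 + 11 + 9 = 47 ≤ 50, return 5 + 15 + 10 + 18 + 19 = 67.
No other feasible combination does better.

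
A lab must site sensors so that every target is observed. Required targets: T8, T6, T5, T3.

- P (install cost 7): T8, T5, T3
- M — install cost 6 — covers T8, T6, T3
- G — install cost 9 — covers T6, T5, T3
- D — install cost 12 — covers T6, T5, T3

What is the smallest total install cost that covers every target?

13

Choose P and M: together they cover T8, T6, T5, T3 — every target.
Total install cost: 7 + 6 = 13.
No cover costs less than 13.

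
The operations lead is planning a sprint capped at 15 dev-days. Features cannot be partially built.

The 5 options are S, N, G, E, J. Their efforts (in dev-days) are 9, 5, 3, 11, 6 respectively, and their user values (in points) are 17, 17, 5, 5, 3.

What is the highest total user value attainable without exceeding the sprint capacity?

34

N + G + J: effort 5 + 3 + 6 = 14 ≤ 15, user value 17 + 5 + 3 = 25.
S + N: effort 9 + 5 = 14 ≤ 15, user value 17 + 17 = 34.
N + G: effort 5 + 3 = 8 ≤ 15, user value 17 + 5 = 22.
Best is S and N with total user value 34.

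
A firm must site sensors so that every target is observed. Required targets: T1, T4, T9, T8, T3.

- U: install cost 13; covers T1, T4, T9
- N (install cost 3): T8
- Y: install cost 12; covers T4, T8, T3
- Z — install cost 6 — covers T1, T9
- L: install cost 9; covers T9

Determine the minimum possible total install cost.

The greedy cost-per-new-target heuristic would pick N, Z, and Y for 21, but a cheaper cover exists.
Choose Y and Z: together they cover T1, T4, T9, T8, T3 — every target.
Total install cost: 12 + 6 = 18.
No cover costs less than 18.

18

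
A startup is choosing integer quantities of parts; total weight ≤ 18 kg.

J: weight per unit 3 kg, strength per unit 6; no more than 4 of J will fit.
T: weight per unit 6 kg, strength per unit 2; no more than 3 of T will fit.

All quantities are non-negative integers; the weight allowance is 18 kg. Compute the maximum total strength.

This is a bounded integer knapsack.
J has the best ratio (6/3); taking only J gives at most 4×6 = 24 (stopped by the supply cap of 4).
Mixing does better — 4×J and 1×T: weight 18 ≤ 18, strength 4·6 + 1·2 = 26.

26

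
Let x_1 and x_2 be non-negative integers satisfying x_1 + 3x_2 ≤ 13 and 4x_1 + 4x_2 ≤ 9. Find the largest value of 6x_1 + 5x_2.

12

(x_1,x_2)=(2,0) is feasible, giving 12.
(x_1,x_2)=(1,1) is feasible, giving 11.
(x_1,x_2)=(1,0) is feasible, giving 6.
Maximum is 12 at (x_1,x_2)=(2,0).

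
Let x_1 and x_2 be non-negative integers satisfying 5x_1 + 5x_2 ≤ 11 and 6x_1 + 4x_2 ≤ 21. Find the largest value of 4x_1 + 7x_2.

14

(x_1,x_2)=(0,2) is feasible, giving 14.
(x_1,x_2)=(1,1) is feasible, giving 11.
(x_1,x_2)=(0,1) is feasible, giving 7.
The best lattice point is (0,2), giving 14.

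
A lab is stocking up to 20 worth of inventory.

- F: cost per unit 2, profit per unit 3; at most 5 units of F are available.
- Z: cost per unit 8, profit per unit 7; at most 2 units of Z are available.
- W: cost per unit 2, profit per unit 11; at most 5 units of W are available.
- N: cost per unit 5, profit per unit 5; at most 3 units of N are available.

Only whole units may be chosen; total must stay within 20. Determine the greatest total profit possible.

70

Take 5×F and 5×W: cost 20 ≤ 20, profit 5·3 + 5·11 = 70.
W has the best ratio (11/2) and is taken to its limit of 5; remaining capacity is filled optimally with the others.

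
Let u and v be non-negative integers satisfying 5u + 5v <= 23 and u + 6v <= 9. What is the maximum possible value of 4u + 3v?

Relaxing integrality, the LP optimum is 18.40 at (u,v) = (4.6, 0), which is not an integer point.
(u,v)=(4,0) is feasible, giving 16.
(u,v)=(3,1) is feasible, giving 15.
(u,v)=(3,0) is feasible, giving 12.
Maximum is 16 at (u,v)=(4,0).

16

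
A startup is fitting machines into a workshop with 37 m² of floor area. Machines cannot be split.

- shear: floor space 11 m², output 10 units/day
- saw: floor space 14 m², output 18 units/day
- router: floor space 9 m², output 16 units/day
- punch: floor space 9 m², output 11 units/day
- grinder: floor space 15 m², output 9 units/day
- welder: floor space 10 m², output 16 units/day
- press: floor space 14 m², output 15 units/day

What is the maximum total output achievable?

Allowing fractional choices, the relaxed optimum would be about 54.9, but machines are indivisible.
router + welder + press: floor space 9 + 10 + 14 = 33 ≤ 37, output 16 + 16 + 15 = 47.
saw + router + welder: floor space 14 + 9 + 10 = 33 ≤ 37, output 18 + 16 + 16 = 50.
saw + router + press: floor space 14 + 9 + 14 = 37 ≤ 37, output 18 + 16 + 15 = 49.
Best is saw, router, and welder with total output 50.

50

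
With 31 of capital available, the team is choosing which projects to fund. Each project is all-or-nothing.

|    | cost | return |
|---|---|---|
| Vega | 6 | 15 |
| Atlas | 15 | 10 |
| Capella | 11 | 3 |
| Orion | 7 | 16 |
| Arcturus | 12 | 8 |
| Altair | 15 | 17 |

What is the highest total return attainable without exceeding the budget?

Treat it as a binary knapsack problem.
Take Vega, Orion, and Altair: cost 6 + 7 + 15 = 28 ≤ 31, return 15 + 16 + 17 = 48.
No other feasible combination does better.

48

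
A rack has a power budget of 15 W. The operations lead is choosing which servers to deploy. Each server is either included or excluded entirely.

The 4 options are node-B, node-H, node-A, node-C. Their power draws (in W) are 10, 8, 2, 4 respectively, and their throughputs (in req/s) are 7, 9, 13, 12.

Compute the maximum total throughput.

node-A + node-C: power draw 2 + 4 = 6 ≤ 15, throughput 13 + 12 = 25.
node-H + node-A + node-C: power draw 8 + 2 + 4 = 14 ≤ 15, throughput 9 + 13 + 12 = 34.
Best is node-H, node-A, and node-C with total throughput 34.

34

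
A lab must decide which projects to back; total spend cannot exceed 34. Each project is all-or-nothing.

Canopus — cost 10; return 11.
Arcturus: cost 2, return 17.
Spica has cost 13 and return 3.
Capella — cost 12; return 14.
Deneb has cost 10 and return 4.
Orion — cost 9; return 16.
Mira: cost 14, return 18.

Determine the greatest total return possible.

Treat it as a binary knapsack problem.
Allowing fractional choices, the relaxed optimum would be about 61.5, but projects are indivisible.
Canopus + Arcturus + Capella + Orion: cost 10 + 2 + 12 + 9 = 33 ≤ 34, return 11 + 17 + 14 + 16 = 58.
Arcturus + Orion + Mira: cost 2 + 9 + 14 = 25 ≤ 34, return 17 + 16 + 18 = 51.
Arcturus + Capella + Deneb + Orion: cost 2 + 12 + 10 + 9 = 33 ≤ 34, return 17 + 14 + 4 + 16 = 51.
Best is Canopus, Arcturus, Capella, and Orion with total return 58.

58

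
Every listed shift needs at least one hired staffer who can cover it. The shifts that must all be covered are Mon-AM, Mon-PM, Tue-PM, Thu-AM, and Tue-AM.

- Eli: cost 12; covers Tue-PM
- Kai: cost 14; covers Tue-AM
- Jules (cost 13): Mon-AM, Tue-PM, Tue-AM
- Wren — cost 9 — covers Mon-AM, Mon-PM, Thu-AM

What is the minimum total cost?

22

This is an integer covering problem.
Choose Jules and Wren: together they cover Mon-AM, Mon-PM, Tue-PM, Thu-AM, Tue-AM — every shift.
Total cost: 13 + 9 = 22.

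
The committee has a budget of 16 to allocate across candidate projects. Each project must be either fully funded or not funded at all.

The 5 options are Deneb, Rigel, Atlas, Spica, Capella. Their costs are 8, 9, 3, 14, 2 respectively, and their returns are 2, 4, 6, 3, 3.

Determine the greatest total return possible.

This is an integer program with binary decision variables.
Take Rigel, Atlas, and Capella: cost 9 + 3 + 2 = 14 ≤ 16, return 4 + 6 + 3 = 13.
No other feasible combination does better.

13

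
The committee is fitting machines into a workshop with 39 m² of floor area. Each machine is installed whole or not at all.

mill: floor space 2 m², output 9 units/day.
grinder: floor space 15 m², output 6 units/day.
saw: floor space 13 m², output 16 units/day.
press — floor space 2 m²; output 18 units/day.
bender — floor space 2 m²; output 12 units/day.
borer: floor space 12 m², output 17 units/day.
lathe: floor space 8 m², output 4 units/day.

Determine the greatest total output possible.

Take mill, saw, press, bender, borer, and lathe: floor space 2 + 13 + 2 + 2 + 12 + 8 = 39 ≤ 39, output 9 + 16 + 18 + 12 + 17 + 4 = 76.
No other feasible combination does better.

76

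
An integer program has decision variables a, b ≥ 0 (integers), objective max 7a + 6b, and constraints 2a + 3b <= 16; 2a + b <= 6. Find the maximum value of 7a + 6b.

31

(a,b)=(1,4): 2·1+3·4=14≤16, 2·1+1·4=6≤6, objective 31.
(a,b)=(0,5): 2·0+3·5=15≤16, 2·0+1·5=5≤6, objective 30.
(a,b)=(1,3): 2·1+3·3=11≤16, 2·1+1·3=5≤6, objective 25.
Maximum is 31 at (a,b)=(1,4).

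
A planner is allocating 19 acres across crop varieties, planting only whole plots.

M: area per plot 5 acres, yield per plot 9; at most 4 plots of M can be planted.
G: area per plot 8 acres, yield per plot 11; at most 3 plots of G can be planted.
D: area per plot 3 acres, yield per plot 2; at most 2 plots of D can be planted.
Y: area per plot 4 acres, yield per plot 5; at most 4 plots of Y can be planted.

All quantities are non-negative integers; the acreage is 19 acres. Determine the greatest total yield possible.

32

Take 3×M and 1×Y: area 19 ≤ 19, yield 3·9 + 1·5 = 32.
No other integer combination yields more.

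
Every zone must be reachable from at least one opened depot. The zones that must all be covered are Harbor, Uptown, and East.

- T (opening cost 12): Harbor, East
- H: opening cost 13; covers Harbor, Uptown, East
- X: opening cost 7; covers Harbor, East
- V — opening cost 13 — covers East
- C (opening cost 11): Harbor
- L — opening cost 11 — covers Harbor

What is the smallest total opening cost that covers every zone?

13

The greedy cost-per-new-zone heuristic would pick X and H for 20, but a cheaper cover exists.
H alone covers Harbor, Uptown, East — every zone.
Total opening cost: 13.
No cover costs less than 13.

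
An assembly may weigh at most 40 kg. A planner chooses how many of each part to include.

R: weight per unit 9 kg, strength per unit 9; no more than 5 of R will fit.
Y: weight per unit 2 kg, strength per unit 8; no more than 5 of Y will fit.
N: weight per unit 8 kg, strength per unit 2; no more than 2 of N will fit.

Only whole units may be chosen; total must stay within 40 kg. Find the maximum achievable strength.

67

Y has the best ratio (8/2); taking only Y gives at most 5×8 = 40 (stopped by the supply cap of 5).
Mixing does better — 3×R and 5×Y: weight 37 ≤ 40, strength 3·9 + 5·8 = 67.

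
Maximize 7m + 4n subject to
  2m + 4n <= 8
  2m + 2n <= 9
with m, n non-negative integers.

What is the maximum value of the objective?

28

(m,n)=(4,0): 2·4+4·0=8≤8, 2·4+2·0=8≤9, objective 28.
(m,n)=(3,0): 2·3+4·0=6≤8, 2·3+2·0=6≤9, objective 21.
Maximum is 28 at (m,n)=(4,0).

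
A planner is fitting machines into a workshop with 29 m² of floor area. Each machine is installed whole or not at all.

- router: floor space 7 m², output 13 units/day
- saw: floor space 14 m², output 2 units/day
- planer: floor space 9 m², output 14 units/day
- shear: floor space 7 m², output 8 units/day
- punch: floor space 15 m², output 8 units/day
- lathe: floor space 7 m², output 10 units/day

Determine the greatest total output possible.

37

This is a 0-1 knapsack instance.
Allowing fractional choices, the relaxed optimum would be about 43.9, but machines are indivisible.
planer + shear + lathe: floor space 9 + 7 + 7 = 23 ≤ 29, output 14 + 8 + 10 = 32.
router + planer + lathe: floor space 7 + 9 + 7 = 23 ≤ 29, output 13 + 14 + 10 = 37.
router + planer + shear: floor space 7 + 9 + 7 = 23 ≤ 29, output 13 + 14 + 8 = 35.
Best is router, planer, and lathe with total output 37.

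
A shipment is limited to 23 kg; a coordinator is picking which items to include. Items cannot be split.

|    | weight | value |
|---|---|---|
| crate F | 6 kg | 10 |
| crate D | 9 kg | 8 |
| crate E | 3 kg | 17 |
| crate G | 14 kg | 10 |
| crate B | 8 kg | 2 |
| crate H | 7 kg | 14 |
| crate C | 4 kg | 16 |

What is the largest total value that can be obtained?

57

This is a 0-1 knapsack instance.
Allowing fractional choices, the relaxed optimum would be about 59.7, but items are indivisible.
crate D + crate E + crate H + crate C: weight 9 + 3 + 7 + 4 = 23 ≤ 23, value 8 + 17 + 14 + 16 = 55.
crate F + crate E + crate H + crate C: weight 6 + 3 + 7 + 4 = 20 ≤ 23, value 10 + 17 + 14 + 16 = 57.
crate F + crate D + crate E + crate C: weight 6 + 9 + 3 + 4 = 22 ≤ 23, value 10 + 8 + 17 + 16 = 51.
Best is crate F, crate E, crate H, and crate C with total value 57.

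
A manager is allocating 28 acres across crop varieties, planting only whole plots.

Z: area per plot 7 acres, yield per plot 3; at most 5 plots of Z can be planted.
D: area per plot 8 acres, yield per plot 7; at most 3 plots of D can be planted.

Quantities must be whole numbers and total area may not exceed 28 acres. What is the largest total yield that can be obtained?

Take 3×D: area 24 ≤ 28, yield 3·7 = 21.
D has the best ratio (7/8) and is taken to its limit of 3; remaining capacity is filled optimally with the others.

21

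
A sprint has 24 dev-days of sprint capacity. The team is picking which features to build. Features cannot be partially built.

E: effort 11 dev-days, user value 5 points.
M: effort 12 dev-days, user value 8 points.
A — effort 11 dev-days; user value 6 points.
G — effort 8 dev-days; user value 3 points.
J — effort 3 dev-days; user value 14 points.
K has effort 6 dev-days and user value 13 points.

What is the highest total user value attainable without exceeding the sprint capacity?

Treat it as a binary knapsack problem.
Allowing fractional choices, the relaxed optimum would be about 36.6, but features are indivisible.
M + J + K: effort 12 + 3 + 6 = 21 ≤ 24, user value 8 + 14 + 13 = 35.
E + J + K: effort 11 + 3 + 6 = 20 ≤ 24, user value 5 + 14 + 13 = 32.
A + J + K: effort 11 + 3 + 6 = 20 ≤ 24, user value 6 + 14 + 13 = 33.
Best is M, J, and K with total user value 35.

35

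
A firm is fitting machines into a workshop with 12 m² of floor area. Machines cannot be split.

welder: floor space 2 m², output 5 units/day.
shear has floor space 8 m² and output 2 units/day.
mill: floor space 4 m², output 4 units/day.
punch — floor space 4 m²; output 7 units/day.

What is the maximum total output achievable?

Allowing fractional choices, the relaxed optimum would be about 16.5, but machines are indivisible.
welder + mill + punch: floor space 2 + 4 + 4 = 10 ≤ 12, output 5 + 4 + 7 = 16.
mill + punch: floor space 4 + 4 = 8 ≤ 12, output 4 + 7 = 11.
welder + punch: floor space 2 + 4 = 6 ≤ 12, output 5 + 7 = 12.
Best is welder, mill, and punch with total output 16.

16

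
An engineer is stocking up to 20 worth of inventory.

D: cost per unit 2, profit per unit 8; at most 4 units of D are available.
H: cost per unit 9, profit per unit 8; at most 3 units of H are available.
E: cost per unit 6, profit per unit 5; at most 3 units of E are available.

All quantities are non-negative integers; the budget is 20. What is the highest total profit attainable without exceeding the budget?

42

This is a bounded integer knapsack.
Take 4×D and 2×E: cost 20 ≤ 20, profit 4·8 + 2·5 = 42.
D has the best ratio (8/2) and is taken to its limit of 4; remaining capacity is filled optimally with the others.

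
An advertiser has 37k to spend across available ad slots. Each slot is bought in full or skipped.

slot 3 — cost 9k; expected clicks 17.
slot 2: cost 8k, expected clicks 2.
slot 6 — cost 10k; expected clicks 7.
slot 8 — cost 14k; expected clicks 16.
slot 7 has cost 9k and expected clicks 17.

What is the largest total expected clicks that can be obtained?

50

slot 3 + slot 2 + slot 6 + slot 7: cost 9 + 8 + 10 + 9 = 36 ≤ 37, expected clicks 17 + 2 + 7 + 17 = 43.
slot 3 + slot 8 + slot 7: cost 9 + 14 + 9 = 32 ≤ 37, expected clicks 17 + 16 + 17 = 50.
Best is slot 3, slot 8, and slot 7 with total expected clicks 50.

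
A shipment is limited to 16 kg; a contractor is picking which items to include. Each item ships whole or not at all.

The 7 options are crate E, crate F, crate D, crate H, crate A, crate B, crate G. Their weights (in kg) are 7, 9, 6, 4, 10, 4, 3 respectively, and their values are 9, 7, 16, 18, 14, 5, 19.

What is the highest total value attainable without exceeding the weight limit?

53

This is an integer program with binary decision variables.
Allowing fractional choices, the relaxed optimum would be about 57.2, but items are indivisible.
crate D + crate H + crate G: weight 6 + 4 + 3 = 13 ≤ 16, value 16 + 18 + 19 = 53.
crate E + crate D + crate G: weight 7 + 6 + 3 = 16 ≤ 16, value 9 + 16 + 19 = 44.
crate E + crate H + crate G: weight 7 + 4 + 3 = 14 ≤ 16, value 9 + 18 + 19 = 46.
Best is crate D, crate H, and crate G with total value 53.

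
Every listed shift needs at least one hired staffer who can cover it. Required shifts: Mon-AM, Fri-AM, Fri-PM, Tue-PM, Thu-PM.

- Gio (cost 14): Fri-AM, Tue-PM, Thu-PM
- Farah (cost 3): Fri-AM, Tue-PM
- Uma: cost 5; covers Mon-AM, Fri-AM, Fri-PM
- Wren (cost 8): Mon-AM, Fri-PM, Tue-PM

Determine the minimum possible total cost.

19

This is a weighted set-cover instance.
The greedy cost-per-new-shift heuristic would pick Farah, Uma, and Gio for 22, but a cheaper cover exists.
Choose Gio and Uma: together they cover Mon-AM, Fri-AM, Fri-PM, Tue-PM, Thu-PM — every shift.
Total cost: 14 + 5 = 19.
No cover costs less than 19.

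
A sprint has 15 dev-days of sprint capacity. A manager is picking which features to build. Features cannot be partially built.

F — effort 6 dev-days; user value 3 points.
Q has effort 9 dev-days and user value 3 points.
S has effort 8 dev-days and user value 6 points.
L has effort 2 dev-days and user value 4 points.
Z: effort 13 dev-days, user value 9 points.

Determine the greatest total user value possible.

L + Z: effort 2 + 13 = 15 ≤ 15, user value 4 + 9 = 13.
Z: effort 13 ≤ 15, user value 9.
S + L: effort 8 + 2 = 10 ≤ 15, user value 6 + 4 = 10.
Best is L and Z with total user value 13.

13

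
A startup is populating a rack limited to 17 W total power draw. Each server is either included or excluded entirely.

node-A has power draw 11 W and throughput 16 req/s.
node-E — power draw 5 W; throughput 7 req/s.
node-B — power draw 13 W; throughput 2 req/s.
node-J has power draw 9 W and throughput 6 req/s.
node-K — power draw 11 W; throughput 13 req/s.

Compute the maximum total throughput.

23

Take node-A and node-E: power draw 11 + 5 = 16 ≤ 17, throughput 16 + 7 = 23.
No other feasible combination does better.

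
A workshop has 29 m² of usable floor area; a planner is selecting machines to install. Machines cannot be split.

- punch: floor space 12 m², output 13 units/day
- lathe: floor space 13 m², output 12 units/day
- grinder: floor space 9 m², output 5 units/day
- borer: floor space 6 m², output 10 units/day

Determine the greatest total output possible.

This is an integer program with binary decision variables.
Allowing fractional choices, the relaxed optimum would be about 33.2, but machines are indivisible.
lathe + grinder + borer: floor space 13 + 9 + 6 = 28 ≤ 29, output 12 + 5 + 10 = 27.
punch + lathe: floor space 12 + 13 = 25 ≤ 29, output 13 + 12 = 25.
punch + grinder + borer: floor space 12 + 9 + 6 = 27 ≤ 29, output 13 + 5 + 10 = 28.
Best is punch, grinder, and borer with total output 28.

28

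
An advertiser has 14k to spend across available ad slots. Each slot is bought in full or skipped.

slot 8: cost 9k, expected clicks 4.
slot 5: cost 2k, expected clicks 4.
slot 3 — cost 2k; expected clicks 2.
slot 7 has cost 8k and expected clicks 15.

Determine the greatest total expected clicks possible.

21

This is a 0-1 knapsack instance.
Allowing fractional choices, the relaxed optimum would be about 21.9, but ad slots are indivisible.
slot 5 + slot 3 + slot 7: cost 2 + 2 + 8 = 12 ≤ 14, expected clicks 4 + 2 + 15 = 21.
slot 5 + slot 7: cost 2 + 8 = 10 ≤ 14, expected clicks 4 + 15 = 19.
Best is slot 5, slot 3, and slot 7 with total expected clicks 21.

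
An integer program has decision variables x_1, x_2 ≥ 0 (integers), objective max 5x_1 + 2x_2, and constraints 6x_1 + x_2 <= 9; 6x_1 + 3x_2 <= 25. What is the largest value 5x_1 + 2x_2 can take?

16

The continuous relaxation peaks at (0.167, 8) with value 16.83; rounding to a feasible lattice point costs some objective.
(x_1,x_2)=(0,8): 6·0+1·8=8≤9, 6·0+3·8=24≤25, objective 16.
(x_1,x_2)=(0,7): 6·0+1·7=7≤9, 6·0+3·7=21≤25, objective 14.
No feasible integer point exceeds 16.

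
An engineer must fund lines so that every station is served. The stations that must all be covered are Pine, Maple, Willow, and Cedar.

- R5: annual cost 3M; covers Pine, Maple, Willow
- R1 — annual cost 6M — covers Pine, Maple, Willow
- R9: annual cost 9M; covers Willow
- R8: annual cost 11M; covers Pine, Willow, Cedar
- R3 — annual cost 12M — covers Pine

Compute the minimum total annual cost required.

This is an integer covering problem.
Choose R5 and R8: together they cover Pine, Maple, Willow, Cedar — every station.
Total annual cost: 3 + 11 = 14.
No cover costs less than 14.

14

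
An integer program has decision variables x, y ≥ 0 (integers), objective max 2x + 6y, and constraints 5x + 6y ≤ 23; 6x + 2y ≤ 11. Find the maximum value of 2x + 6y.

18

The continuous relaxation peaks at (0, 3.83) with value 23.00; rounding to a feasible lattice point costs some objective.
(x,y)=(0,3): 5·0+6·3=18≤23, 6·0+2·3=6≤11, objective 18.
(x,y)=(1,2): 5·1+6·2=17≤23, 6·1+2·2=10≤11, objective 14.
No feasible integer point exceeds 18.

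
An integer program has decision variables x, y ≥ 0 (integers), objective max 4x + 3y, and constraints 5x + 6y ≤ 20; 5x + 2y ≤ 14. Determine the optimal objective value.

11

(x,y)=(2,1) is feasible, giving 11.
(x,y)=(1,2) is feasible, giving 10.
(x,y)=(2,0) is feasible, giving 8.
No feasible integer point exceeds 11.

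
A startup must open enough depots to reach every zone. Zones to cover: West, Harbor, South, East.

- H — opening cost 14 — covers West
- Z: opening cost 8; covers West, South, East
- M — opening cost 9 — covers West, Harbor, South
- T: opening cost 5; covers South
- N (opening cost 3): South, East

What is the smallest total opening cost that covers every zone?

This is a weighted set-cover instance.
Choose M and N: together they cover West, Harbor, South, East — every zone.
Total opening cost: 9 + 3 = 12.

12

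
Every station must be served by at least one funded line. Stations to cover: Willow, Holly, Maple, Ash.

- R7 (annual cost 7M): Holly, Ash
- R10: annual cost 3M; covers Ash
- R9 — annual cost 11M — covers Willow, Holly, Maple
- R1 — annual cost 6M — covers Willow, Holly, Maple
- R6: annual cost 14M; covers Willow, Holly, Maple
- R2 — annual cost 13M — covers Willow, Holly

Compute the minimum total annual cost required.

This is an integer covering problem.
Choose R10 and R1: together they cover Willow, Holly, Maple, Ash — every station.
Total annual cost: 3 + 6 = 9.
No cover costs less than 9.

9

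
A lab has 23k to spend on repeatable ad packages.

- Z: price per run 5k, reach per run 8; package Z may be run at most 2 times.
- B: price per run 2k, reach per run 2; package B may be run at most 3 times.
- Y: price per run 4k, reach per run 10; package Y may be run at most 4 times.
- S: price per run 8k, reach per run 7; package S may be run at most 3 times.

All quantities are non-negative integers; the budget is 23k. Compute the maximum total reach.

1×Z and 4×Y: price 21 ≤ 23, reach 1·8 + 4·10 = 48.
1×Z, 1×B, and 4×Y: price 23 ≤ 23, reach 1·8 + 1·2 + 4·10 = 50.
Best is 50.

50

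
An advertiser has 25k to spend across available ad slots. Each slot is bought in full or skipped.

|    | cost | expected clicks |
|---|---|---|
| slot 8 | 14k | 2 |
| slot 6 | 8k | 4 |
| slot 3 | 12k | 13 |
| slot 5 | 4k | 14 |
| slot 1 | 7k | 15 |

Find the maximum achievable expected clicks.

Take slot 3, slot 5, and slot 1: cost 12 + 4 + 7 = 23 ≤ 25, expected clicks 13 + 14 + 15 = 42.
No other feasible combination does better.

42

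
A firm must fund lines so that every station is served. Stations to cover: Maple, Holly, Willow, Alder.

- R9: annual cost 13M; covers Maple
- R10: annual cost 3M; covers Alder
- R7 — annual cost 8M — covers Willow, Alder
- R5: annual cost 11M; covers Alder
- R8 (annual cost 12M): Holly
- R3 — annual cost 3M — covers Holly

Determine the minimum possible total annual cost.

Choose R9, R7, and R3: together they cover Maple, Holly, Willow, Alder — every station.
Total annual cost: 13 + 8 + 3 = 24.

24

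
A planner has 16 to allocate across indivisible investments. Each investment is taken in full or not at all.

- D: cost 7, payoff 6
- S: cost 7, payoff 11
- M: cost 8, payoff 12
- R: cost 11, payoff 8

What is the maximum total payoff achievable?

Take S and M: cost 7 + 8 = 15 ≤ 16, payoff 11 + 12 = 23.
No other feasible combination does better.

23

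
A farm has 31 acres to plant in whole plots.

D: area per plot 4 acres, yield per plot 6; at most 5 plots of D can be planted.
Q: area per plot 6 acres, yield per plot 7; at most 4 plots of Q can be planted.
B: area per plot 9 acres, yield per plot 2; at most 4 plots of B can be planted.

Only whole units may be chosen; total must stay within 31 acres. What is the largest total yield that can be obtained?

39

This is a bounded integer knapsack.
4×D and 2×Q: area 28 ≤ 31, yield 4·6 + 2·7 = 38.
3×D and 3×Q: area 30 ≤ 31, yield 3·6 + 3·7 = 39.
Best is 39.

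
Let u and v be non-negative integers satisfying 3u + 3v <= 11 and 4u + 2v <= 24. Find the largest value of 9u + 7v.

27

(u,v)=(3,0): 3·3+3·0=9≤11, 4·3+2·0=12≤24, objective 27.
(u,v)=(2,1): 3·2+3·1=9≤11, 4·2+2·1=10≤24, objective 25.
(u,v)=(2,0): 3·2+3·0=6≤11, 4·2+2·0=8≤24, objective 18.
No feasible integer point exceeds 27.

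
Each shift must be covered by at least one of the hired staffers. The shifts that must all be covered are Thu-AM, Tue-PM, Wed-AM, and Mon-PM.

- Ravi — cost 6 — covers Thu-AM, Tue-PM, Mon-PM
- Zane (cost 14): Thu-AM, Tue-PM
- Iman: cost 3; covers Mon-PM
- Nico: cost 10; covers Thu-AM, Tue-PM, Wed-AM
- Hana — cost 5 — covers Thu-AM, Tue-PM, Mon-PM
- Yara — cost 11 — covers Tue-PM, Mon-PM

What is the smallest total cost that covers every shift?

13

The greedy cost-per-new-shift heuristic would pick Hana and Nico for 15, but a cheaper cover exists.
Choose Iman and Nico: together they cover Thu-AM, Tue-PM, Wed-AM, Mon-PM — every shift.
Total cost: 3 + 10 = 13.
No cover costs less than 13.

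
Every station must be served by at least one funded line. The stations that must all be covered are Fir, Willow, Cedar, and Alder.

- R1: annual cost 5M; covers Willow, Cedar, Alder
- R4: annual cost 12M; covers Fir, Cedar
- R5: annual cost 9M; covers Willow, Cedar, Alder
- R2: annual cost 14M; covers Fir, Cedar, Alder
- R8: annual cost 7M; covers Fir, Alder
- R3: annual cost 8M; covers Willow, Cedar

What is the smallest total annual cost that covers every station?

Choose R1 and R8: together they cover Fir, Willow, Cedar, Alder — every station.
Total annual cost: 5 + 7 = 12.

12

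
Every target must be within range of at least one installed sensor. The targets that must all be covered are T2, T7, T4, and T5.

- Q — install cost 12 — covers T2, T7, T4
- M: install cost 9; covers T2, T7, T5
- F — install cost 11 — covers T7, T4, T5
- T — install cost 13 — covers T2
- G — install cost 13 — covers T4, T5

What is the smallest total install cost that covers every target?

20

Choose M and F: together they cover T2, T7, T4, T5 — every target.
Total install cost: 9 + 11 = 20.
No cover costs less than 20.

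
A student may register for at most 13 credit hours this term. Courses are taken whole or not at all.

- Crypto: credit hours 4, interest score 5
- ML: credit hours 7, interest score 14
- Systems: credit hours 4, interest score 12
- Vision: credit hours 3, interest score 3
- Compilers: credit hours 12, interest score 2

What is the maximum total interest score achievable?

26

Allowing fractional choices, the relaxed optimum would be about 28.5, but courses are indivisible.
Crypto + Systems + Vision: credit hours 4 + 4 + 3 = 11 ≤ 13, interest score 5 + 12 + 3 = 20.
ML + Systems: credit hours 7 + 4 = 11 ≤ 13, interest score 14 + 12 = 26.
Best is ML and Systems with total interest score 26.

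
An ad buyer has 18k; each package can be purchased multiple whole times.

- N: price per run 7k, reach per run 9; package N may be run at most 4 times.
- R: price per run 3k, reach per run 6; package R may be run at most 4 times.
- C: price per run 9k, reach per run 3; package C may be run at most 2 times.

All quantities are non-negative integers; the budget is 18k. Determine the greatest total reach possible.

27

Take 1×N and 3×R: price 16 ≤ 18, reach 1·9 + 3·6 = 27.
No other integer combination yields more.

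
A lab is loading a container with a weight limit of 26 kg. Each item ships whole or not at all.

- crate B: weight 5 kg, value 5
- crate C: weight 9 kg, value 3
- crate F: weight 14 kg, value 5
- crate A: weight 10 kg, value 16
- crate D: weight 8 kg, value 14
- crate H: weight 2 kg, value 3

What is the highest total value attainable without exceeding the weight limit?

Allowing fractional choices, the relaxed optimum would be about 38.4, but items are indivisible.
crate B + crate A + crate D: weight 5 + 10 + 8 = 23 ≤ 26, value 5 + 16 + 14 = 35.
crate A + crate D + crate H: weight 10 + 8 + 2 = 20 ≤ 26, value 16 + 14 + 3 = 33.
crate B + crate A + crate D + crate H: weight 5 + 10 + 8 + 2 = 25 ≤ 26, value 5 + 16 + 14 + 3 = 38.
Best is crate B, crate A, crate D, and crate H with total value 38.

38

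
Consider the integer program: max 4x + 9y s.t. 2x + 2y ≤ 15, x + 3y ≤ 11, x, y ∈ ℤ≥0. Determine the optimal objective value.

(x,y)=(5,2) is feasible, giving 38.
(x,y)=(4,2) is feasible, giving 34.
(x,y)=(6,1) is feasible, giving 33.
No feasible integer point exceeds 38.

38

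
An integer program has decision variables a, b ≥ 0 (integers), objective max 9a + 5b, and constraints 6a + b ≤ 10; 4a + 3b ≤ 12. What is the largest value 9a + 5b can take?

Relaxing integrality, the LP optimum is 23.00 at (a,b) = (1.29, 2.29), which is not an integer point.
(a,b)=(0,4): 6·0+1·4=4≤10, 4·0+3·4=12≤12, objective 20.
(a,b)=(1,2): 6·1+1·2=8≤10, 4·1+3·2=10≤12, objective 19.
(a,b)=(0,3): 6·0+1·3=3≤10, 4·0+3·3=9≤12, objective 15.
(a,b)=(1,1): 6·1+1·1=7≤10, 4·1+3·1=7≤12, objective 14.
The best lattice point is (0,4), giving 20.

20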